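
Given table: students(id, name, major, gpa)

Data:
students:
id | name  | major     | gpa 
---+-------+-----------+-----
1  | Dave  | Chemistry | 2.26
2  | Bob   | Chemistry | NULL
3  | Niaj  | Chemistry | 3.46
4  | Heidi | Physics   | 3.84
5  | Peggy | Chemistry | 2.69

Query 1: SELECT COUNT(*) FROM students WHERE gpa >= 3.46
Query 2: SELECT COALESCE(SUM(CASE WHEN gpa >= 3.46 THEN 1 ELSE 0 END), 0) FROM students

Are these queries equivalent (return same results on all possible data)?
Yes, equivalent

Both queries return: [(2,)]

Reason: COUNT with WHERE vs conditional SUM (COALESCE handles empty-table NULL)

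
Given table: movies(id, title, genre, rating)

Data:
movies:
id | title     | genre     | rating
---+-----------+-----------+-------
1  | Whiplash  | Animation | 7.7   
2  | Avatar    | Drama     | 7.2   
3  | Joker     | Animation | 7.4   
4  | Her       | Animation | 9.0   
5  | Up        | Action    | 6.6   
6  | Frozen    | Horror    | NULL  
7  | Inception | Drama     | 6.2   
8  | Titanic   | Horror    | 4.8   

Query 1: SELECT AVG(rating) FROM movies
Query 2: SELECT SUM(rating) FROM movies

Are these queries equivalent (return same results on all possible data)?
No, not equivalent

Query 1 returns: [(6.985714285714286,)]
Query 2 returns: [(48.9,)]

Reason: AVG vs SUM give different aggregate values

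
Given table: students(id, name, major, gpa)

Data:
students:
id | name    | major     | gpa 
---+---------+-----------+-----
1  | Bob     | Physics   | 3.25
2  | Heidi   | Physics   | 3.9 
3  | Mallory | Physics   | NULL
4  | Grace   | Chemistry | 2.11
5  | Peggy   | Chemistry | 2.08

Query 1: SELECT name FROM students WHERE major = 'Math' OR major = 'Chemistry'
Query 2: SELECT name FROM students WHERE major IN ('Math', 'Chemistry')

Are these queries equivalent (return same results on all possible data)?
Yes, equivalent

Both queries return: [('Grace',), ('Peggy',)]

Reason: OR vs IN are equivalent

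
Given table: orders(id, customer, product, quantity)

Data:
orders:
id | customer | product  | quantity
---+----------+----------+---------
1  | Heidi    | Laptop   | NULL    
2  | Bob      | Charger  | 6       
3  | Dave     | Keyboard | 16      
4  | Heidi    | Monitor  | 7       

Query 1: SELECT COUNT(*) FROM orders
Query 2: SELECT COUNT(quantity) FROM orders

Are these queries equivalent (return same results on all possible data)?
No, not equivalent

Query 1 returns: [(4,)]
Query 2 returns: [(3,)]

Reason: COUNT(*) includes NULLs, COUNT(column) excludes them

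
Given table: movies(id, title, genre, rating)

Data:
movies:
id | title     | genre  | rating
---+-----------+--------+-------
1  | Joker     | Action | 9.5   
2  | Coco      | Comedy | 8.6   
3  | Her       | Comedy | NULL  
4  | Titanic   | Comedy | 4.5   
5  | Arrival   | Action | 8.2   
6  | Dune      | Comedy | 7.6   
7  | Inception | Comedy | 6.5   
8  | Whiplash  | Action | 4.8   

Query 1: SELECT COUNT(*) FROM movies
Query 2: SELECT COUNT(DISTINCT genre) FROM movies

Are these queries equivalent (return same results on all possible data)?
No, not equivalent

Query 1 returns: [(8,)]
Query 2 returns: [(2,)]

Reason: COUNT(*) counts rows, COUNT(DISTINCT genre) counts unique genres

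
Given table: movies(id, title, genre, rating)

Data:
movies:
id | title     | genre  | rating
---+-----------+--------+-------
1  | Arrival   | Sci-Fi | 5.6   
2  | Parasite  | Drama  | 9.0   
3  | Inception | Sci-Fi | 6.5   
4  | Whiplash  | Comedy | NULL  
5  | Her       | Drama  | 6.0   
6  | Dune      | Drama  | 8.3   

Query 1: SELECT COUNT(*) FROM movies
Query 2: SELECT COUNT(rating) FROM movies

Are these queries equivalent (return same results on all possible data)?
No, not equivalent

Query 1 returns: [(6,)]
Query 2 returns: [(5,)]

Reason: COUNT(*) includes NULLs, COUNT(column) excludes them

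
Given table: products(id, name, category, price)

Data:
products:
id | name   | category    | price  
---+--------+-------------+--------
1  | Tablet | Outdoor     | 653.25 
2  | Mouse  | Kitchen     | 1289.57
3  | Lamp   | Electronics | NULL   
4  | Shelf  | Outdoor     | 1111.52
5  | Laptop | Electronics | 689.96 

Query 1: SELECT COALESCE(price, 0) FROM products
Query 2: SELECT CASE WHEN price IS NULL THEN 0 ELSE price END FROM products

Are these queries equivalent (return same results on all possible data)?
Yes, equivalent

Both queries return: [(0,), (653.25,), (689.96,), (1111.52,), (1289.57,)]

Reason: COALESCE vs CASE for NULL handling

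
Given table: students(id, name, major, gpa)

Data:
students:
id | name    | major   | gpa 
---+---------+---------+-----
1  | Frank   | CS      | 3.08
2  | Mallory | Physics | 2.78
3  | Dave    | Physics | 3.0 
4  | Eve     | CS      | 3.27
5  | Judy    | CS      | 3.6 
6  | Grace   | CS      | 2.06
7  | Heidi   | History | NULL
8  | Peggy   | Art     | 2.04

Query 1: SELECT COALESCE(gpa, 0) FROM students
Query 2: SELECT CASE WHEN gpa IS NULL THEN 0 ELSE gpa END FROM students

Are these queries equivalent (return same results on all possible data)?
Yes, equivalent

Both queries return: [(0,), (2.04,), (2.06,), (2.78,), (3.0,), (3.08,), (3.27,), (3.6,)]

Reason: COALESCE vs CASE for NULL handling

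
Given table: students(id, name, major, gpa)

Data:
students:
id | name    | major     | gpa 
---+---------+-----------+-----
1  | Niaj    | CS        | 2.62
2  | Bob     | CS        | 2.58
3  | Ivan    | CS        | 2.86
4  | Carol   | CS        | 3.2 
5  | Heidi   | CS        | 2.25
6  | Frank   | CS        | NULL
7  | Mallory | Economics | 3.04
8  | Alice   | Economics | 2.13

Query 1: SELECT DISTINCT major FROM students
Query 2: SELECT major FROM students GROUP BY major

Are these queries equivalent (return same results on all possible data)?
Yes, equivalent

Both queries return: [('CS',), ('Economics',)]

Reason: Both get unique majors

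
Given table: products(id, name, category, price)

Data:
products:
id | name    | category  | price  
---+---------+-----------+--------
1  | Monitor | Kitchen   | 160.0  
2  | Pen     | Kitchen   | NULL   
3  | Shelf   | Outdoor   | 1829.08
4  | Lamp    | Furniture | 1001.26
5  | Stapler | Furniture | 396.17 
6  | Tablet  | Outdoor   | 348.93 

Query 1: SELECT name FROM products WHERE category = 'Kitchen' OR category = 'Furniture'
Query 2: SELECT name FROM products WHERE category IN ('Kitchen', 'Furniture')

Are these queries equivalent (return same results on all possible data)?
Yes, equivalent

Both queries return: [('Lamp',), ('Monitor',), ('Pen',), ('Stapler',)]

Reason: OR vs IN are equivalent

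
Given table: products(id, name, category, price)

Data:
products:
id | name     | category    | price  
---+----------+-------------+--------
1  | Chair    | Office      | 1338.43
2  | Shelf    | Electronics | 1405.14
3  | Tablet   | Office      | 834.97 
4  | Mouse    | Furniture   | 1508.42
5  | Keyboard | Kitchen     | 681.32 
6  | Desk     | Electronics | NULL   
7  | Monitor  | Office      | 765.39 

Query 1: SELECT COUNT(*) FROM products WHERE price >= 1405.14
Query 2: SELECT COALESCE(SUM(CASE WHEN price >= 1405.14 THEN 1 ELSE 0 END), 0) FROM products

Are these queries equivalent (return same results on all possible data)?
Yes, equivalent

Both queries return: [(2,)]

Reason: COUNT with WHERE vs conditional SUM (COALESCE handles empty-table NULL)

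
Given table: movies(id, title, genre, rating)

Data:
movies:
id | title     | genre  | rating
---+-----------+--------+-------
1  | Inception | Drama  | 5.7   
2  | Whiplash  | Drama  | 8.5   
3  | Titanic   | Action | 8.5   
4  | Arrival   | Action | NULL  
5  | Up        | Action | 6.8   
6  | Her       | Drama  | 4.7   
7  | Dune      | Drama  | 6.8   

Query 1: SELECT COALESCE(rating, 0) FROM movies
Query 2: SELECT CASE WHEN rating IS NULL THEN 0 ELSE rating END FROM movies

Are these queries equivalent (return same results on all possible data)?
Yes, equivalent

Both queries return: [(0,), (4.7,), (5.7,), (6.8,), (6.8,), (8.5,), (8.5,)]

Reason: COALESCE vs CASE for NULL handling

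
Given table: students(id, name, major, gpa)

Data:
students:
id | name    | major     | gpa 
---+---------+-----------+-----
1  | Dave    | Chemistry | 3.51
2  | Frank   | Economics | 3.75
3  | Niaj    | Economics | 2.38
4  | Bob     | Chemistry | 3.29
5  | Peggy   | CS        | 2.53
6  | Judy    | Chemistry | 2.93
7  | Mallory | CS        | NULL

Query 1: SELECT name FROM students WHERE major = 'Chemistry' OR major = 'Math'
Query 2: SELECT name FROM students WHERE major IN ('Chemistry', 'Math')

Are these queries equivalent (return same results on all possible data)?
Yes, equivalent

Both queries return: [('Bob',), ('Dave',), ('Judy',)]

Reason: OR vs IN are equivalent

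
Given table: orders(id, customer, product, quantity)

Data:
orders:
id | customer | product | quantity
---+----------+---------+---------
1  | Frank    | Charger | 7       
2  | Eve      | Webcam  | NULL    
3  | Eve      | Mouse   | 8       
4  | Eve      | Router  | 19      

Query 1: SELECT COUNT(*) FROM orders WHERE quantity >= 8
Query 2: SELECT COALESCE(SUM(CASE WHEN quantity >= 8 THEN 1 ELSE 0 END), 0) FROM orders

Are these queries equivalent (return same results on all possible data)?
Yes, equivalent

Both queries return: [(2,)]

Reason: COUNT with WHERE vs conditional SUM (COALESCE handles empty-table NULL)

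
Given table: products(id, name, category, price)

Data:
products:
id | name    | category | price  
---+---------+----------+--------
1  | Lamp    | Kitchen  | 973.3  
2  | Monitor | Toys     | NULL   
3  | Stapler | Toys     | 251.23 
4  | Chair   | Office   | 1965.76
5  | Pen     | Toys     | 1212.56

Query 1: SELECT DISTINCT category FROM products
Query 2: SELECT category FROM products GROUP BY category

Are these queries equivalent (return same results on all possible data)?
Yes, equivalent

Both queries return: [('Kitchen',), ('Office',), ('Toys',)]

Reason: Both get unique categorys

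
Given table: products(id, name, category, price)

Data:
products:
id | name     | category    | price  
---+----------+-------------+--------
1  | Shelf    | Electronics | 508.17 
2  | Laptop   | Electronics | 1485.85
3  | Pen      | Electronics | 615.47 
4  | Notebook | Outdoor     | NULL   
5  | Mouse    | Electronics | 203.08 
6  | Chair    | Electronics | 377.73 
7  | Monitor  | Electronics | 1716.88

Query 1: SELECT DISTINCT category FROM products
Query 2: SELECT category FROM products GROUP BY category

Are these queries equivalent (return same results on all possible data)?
Yes, equivalent

Both queries return: [('Electronics',), ('Outdoor',)]

Reason: Both get unique categorys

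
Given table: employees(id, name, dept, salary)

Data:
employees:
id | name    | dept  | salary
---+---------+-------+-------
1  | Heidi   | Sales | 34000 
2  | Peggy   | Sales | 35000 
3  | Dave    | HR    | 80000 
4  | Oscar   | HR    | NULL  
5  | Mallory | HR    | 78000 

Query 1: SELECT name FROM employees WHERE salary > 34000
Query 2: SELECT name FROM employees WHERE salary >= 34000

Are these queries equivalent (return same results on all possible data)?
No, not equivalent

Query 1 returns: [('Peggy',), ('Dave',), ('Mallory',)]
Query 2 returns: [('Heidi',), ('Peggy',), ('Dave',), ('Mallory',)]

Reason: > vs >= gives different results when salary = 34000 exists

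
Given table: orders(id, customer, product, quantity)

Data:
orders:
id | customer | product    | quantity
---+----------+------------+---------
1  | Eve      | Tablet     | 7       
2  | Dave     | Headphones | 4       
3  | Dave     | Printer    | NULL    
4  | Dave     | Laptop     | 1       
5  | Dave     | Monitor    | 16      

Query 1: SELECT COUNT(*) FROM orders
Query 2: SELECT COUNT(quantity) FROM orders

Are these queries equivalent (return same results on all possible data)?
No, not equivalent

Query 1 returns: [(5,)]
Query 2 returns: [(4,)]

Reason: COUNT(*) includes NULLs, COUNT(column) excludes them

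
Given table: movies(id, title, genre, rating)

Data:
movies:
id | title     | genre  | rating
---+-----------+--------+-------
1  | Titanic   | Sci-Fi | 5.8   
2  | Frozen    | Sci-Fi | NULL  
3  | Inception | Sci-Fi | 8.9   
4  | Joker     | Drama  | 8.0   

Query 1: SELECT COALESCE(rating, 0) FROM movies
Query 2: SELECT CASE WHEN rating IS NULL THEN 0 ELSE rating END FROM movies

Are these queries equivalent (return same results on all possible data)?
Yes, equivalent

Both queries return: [(0,), (5.8,), (8.0,), (8.9,)]

Reason: COALESCE vs CASE for NULL handling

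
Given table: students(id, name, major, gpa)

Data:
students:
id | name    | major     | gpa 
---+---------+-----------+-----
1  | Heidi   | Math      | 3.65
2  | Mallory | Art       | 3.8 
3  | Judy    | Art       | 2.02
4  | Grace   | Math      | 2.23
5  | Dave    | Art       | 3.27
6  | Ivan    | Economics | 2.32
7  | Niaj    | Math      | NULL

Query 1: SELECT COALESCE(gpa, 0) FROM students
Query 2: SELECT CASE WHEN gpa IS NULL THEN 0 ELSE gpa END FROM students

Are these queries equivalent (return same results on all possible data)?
Yes, equivalent

Both queries return: [(0,), (2.02,), (2.23,), (2.32,), (3.27,), (3.65,), (3.8,)]

Reason: COALESCE vs CASE for NULL handling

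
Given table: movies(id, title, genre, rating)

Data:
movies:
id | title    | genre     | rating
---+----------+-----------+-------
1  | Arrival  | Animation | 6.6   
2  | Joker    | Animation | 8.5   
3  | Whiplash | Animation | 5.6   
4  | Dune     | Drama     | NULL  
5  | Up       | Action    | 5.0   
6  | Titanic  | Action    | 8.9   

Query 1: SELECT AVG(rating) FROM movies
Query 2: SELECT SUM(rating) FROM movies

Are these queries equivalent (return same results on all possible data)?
No, not equivalent

Query 1 returns: [(6.92,)]
Query 2 returns: [(34.6,)]

Reason: AVG vs SUM give different aggregate values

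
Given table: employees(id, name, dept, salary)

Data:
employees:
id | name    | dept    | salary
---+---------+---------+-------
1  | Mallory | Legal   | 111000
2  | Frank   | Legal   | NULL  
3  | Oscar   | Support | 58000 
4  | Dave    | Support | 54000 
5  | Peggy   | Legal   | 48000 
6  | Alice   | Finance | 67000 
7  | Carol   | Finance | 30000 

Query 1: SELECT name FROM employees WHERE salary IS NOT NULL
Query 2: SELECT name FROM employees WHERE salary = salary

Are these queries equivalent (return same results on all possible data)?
Yes, equivalent

Both queries return: [('Alice',), ('Carol',), ('Dave',), ('Mallory',), ('Oscar',), ('Peggy',)]

Reason: IS NOT NULL vs self-equality (both exclude NULLs)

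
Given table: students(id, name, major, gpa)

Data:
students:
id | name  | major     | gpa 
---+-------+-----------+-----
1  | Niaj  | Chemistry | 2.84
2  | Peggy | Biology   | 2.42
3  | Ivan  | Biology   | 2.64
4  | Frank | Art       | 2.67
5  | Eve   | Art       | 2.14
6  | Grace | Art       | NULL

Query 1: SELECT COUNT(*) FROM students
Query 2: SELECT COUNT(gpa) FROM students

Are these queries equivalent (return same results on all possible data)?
No, not equivalent

Query 1 returns: [(6,)]
Query 2 returns: [(5,)]

Reason: COUNT(*) includes NULLs, COUNT(column) excludes them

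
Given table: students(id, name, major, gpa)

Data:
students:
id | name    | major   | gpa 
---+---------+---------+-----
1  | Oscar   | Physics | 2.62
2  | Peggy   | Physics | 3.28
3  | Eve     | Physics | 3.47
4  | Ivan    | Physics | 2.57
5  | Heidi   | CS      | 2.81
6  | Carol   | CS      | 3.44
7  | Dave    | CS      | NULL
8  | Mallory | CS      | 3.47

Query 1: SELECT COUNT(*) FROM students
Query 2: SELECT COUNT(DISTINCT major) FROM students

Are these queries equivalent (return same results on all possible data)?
No, not equivalent

Query 1 returns: [(8,)]
Query 2 returns: [(2,)]

Reason: COUNT(*) counts rows, COUNT(DISTINCT major) counts unique majors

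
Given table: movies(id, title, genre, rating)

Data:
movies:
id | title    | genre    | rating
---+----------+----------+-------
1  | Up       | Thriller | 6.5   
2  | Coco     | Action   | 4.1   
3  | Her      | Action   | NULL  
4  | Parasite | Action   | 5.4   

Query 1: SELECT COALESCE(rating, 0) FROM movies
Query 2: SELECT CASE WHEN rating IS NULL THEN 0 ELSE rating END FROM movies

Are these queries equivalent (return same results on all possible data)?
Yes, equivalent

Both queries return: [(0,), (4.1,), (5.4,), (6.5,)]

Reason: COALESCE vs CASE for NULL handling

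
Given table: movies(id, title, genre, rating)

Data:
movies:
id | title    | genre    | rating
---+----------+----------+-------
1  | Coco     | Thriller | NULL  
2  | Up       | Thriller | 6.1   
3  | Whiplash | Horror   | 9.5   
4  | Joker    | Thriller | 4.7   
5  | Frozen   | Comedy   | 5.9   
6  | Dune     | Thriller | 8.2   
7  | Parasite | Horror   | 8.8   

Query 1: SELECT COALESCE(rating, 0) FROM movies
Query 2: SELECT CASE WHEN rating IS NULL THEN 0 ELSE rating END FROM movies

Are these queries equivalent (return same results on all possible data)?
Yes, equivalent

Both queries return: [(0,), (4.7,), (5.9,), (6.1,), (8.2,), (8.8,), (9.5,)]

Reason: COALESCE vs CASE for NULL handling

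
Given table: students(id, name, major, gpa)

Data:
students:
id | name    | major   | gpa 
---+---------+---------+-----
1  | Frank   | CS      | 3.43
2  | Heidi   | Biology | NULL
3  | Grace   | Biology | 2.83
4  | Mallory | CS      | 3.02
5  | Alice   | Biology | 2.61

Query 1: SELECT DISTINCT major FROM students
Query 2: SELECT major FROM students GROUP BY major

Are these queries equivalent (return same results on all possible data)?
Yes, equivalent

Both queries return: [('Biology',), ('CS',)]

Reason: Both get unique majors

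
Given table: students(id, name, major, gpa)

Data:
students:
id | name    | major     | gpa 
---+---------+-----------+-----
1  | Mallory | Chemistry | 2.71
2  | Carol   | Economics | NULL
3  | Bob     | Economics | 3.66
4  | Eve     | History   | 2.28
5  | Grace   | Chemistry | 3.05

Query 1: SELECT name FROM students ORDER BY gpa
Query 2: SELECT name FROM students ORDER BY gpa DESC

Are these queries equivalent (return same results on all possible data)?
No, not equivalent

Query 1 returns: [('Carol',), ('Eve',), ('Mallory',), ('Grace',), ('Bob',)]
Query 2 returns: [('Bob',), ('Grace',), ('Mallory',), ('Eve',), ('Carol',)]

Reason: ASC vs DESC gives opposite ordering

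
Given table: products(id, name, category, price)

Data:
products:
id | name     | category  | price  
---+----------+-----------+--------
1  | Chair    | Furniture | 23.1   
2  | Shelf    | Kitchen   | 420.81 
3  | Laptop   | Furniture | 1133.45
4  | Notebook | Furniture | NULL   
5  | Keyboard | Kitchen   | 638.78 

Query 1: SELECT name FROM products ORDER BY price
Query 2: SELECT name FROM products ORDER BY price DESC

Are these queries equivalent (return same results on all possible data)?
No, not equivalent

Query 1 returns: [('Notebook',), ('Chair',), ('Shelf',), ('Keyboard',), ('Laptop',)]
Query 2 returns: [('Laptop',), ('Keyboard',), ('Shelf',), ('Chair',), ('Notebook',)]

Reason: ASC vs DESC gives opposite ordering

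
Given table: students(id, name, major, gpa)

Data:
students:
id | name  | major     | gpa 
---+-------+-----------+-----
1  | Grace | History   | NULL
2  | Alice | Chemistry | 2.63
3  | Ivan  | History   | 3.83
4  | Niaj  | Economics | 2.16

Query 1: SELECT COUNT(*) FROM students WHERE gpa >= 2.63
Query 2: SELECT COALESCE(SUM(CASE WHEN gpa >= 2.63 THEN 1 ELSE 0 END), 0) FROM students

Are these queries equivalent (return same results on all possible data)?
Yes, equivalent

Both queries return: [(2,)]

Reason: COUNT with WHERE vs conditional SUM (COALESCE handles empty-table NULL)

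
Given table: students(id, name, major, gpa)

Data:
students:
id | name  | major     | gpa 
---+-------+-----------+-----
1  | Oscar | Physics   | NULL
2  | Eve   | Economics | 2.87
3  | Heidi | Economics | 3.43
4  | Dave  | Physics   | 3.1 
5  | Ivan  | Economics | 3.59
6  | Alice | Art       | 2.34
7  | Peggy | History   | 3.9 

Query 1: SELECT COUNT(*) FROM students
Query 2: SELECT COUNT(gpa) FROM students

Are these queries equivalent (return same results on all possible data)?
No, not equivalent

Query 1 returns: [(7,)]
Query 2 returns: [(6,)]

Reason: COUNT(*) includes NULLs, COUNT(column) excludes them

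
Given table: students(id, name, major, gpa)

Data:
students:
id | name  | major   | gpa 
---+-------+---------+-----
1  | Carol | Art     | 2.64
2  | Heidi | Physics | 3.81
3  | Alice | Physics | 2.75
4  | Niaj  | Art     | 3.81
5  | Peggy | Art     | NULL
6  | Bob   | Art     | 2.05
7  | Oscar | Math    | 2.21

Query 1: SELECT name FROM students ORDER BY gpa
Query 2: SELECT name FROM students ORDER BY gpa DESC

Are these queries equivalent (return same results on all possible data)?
No, not equivalent

Query 1 returns: [('Peggy',), ('Bob',), ('Oscar',), ('Carol',), ('Alice',), ('Heidi',), ('Niaj',)]
Query 2 returns: [('Heidi',), ('Niaj',), ('Alice',), ('Carol',), ('Oscar',), ('Bob',), ('Peggy',)]

Reason: ASC vs DESC gives opposite ordering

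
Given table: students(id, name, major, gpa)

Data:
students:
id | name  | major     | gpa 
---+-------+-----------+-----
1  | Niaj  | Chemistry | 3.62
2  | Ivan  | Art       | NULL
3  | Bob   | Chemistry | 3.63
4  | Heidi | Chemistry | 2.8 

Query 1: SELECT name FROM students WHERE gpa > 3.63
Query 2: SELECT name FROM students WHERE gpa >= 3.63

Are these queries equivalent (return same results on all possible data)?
No, not equivalent

Query 1 returns: []
Query 2 returns: [('Bob',)]

Reason: > vs >= gives different results when gpa = 3.63 exists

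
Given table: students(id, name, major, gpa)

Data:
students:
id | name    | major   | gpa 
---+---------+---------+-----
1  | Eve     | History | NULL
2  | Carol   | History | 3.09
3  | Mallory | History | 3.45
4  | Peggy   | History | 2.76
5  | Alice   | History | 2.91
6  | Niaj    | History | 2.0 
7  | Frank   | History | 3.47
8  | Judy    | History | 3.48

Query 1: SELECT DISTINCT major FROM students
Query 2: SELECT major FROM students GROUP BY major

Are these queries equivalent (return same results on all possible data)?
Yes, equivalent

Both queries return: [('History',)]

Reason: Both get unique majors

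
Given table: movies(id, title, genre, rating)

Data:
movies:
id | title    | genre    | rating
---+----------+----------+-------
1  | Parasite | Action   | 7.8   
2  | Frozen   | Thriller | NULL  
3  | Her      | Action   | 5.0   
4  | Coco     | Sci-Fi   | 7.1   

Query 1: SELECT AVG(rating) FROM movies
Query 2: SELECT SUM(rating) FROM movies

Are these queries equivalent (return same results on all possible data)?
No, not equivalent

Query 1 returns: [(6.633333333333333,)]
Query 2 returns: [(19.9,)]

Reason: AVG vs SUM give different aggregate values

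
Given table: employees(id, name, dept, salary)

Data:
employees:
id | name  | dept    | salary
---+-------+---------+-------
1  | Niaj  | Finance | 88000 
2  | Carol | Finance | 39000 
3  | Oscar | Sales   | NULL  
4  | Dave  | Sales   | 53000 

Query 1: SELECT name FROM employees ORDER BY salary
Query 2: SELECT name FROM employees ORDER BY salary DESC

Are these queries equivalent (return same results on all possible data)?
No, not equivalent

Query 1 returns: [('Oscar',), ('Carol',), ('Dave',), ('Niaj',)]
Query 2 returns: [('Niaj',), ('Dave',), ('Carol',), ('Oscar',)]

Reason: ASC vs DESC gives opposite ordering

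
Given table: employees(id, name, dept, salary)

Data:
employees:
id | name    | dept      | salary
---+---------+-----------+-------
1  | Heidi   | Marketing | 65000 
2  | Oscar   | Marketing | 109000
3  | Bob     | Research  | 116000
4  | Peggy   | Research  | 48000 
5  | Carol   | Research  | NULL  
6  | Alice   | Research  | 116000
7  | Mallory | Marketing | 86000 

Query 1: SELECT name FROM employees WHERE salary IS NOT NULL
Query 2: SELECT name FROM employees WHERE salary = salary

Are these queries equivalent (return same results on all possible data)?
Yes, equivalent

Both queries return: [('Alice',), ('Bob',), ('Heidi',), ('Mallory',), ('Oscar',), ('Peggy',)]

Reason: IS NOT NULL vs self-equality (both exclude NULLs)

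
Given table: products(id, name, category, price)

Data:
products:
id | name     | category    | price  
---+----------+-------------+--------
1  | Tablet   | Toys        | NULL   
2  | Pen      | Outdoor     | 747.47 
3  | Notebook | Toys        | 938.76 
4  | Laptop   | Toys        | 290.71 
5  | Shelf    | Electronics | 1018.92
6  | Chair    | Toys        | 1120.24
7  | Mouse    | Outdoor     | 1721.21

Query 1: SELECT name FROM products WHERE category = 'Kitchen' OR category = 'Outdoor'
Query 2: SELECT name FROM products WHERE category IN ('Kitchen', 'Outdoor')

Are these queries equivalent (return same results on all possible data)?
Yes, equivalent

Both queries return: [('Mouse',), ('Pen',)]

Reason: OR vs IN are equivalent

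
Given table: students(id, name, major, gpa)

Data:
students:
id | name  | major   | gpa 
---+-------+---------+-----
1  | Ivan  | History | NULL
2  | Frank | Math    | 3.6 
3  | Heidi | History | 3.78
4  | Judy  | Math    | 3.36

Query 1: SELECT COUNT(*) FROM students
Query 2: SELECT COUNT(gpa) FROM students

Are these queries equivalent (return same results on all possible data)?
No, not equivalent

Query 1 returns: [(4,)]
Query 2 returns: [(3,)]

Reason: COUNT(*) includes NULLs, COUNT(column) excludes them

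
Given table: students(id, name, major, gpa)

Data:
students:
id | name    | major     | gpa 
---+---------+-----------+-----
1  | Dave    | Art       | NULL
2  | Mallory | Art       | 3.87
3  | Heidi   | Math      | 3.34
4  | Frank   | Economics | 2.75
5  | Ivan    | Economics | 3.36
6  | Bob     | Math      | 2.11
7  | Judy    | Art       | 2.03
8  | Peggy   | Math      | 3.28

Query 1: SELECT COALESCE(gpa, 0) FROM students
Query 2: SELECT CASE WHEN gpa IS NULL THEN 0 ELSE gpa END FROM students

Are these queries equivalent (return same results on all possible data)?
Yes, equivalent

Both queries return: [(0,), (2.03,), (2.11,), (2.75,), (3.28,), (3.34,), (3.36,), (3.87,)]

Reason: COALESCE vs CASE for NULL handling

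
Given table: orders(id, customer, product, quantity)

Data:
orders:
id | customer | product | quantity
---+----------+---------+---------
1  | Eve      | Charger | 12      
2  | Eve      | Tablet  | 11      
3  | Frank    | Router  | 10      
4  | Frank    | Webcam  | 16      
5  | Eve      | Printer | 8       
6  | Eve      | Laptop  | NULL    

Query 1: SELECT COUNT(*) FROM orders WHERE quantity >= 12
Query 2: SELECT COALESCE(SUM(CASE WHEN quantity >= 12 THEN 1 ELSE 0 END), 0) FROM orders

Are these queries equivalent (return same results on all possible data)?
Yes, equivalent

Both queries return: [(2,)]

Reason: COUNT with WHERE vs conditional SUM (COALESCE handles empty-table NULL)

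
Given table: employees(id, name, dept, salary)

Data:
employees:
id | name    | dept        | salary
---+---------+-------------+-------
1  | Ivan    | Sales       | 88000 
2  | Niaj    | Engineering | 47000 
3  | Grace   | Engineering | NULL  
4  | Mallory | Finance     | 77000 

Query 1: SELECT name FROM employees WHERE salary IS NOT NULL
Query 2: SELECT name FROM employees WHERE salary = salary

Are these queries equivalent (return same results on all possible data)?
Yes, equivalent

Both queries return: [('Ivan',), ('Mallory',), ('Niaj',)]

Reason: IS NOT NULL vs self-equality (both exclude NULLs)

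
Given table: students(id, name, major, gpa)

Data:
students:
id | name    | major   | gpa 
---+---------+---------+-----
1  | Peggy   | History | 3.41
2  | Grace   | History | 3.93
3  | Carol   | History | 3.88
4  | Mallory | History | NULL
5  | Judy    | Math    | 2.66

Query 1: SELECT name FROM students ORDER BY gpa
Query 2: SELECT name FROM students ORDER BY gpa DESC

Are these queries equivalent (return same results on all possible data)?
No, not equivalent

Query 1 returns: [('Mallory',), ('Judy',), ('Peggy',), ('Carol',), ('Grace',)]
Query 2 returns: [('Grace',), ('Carol',), ('Peggy',), ('Judy',), ('Mallory',)]

Reason: ASC vs DESC gives opposite ordering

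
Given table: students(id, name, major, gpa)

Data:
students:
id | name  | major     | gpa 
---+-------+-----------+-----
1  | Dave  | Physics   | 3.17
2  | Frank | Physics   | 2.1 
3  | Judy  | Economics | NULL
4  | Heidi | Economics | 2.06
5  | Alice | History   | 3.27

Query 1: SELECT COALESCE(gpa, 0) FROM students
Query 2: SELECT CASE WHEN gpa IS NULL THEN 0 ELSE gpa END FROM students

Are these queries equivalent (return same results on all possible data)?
Yes, equivalent

Both queries return: [(0,), (2.06,), (2.1,), (3.17,), (3.27,)]

Reason: COALESCE vs CASE for NULL handling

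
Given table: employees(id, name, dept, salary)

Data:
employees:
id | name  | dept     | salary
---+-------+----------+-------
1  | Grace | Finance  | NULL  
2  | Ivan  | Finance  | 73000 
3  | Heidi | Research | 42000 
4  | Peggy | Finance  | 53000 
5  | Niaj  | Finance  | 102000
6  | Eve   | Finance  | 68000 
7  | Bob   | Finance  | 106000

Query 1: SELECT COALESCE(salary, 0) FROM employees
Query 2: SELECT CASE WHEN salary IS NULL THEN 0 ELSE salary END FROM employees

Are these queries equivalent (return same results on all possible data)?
Yes, equivalent

Both queries return: [(0,), (42000,), (53000,), (68000,), (73000,), (102000,), (106000,)]

Reason: COALESCE vs CASE for NULL handling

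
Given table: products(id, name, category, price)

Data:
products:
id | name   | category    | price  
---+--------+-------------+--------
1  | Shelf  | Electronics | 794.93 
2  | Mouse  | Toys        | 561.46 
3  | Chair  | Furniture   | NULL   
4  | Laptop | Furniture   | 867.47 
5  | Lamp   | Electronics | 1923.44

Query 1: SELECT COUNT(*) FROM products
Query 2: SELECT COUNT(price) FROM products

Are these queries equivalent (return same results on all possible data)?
No, not equivalent

Query 1 returns: [(5,)]
Query 2 returns: [(4,)]

Reason: COUNT(*) includes NULLs, COUNT(column) excludes them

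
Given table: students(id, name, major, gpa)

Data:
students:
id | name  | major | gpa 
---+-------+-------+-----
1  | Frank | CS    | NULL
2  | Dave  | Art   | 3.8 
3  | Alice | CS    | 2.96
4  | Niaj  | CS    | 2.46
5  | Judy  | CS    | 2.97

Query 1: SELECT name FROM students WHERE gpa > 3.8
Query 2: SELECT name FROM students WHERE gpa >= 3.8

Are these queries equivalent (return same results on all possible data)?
No, not equivalent

Query 1 returns: []
Query 2 returns: [('Dave',)]

Reason: > vs >= gives different results when gpa = 3.8 exists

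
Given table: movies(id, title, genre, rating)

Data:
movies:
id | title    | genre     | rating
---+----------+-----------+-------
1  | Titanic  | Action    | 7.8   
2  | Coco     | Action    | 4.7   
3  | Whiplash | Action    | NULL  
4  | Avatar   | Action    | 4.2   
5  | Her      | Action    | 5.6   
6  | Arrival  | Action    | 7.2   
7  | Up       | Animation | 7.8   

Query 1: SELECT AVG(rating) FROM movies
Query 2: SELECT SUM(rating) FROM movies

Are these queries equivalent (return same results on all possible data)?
No, not equivalent

Query 1 returns: [(6.216666666666666,)]
Query 2 returns: [(37.3,)]

Reason: AVG vs SUM give different aggregate values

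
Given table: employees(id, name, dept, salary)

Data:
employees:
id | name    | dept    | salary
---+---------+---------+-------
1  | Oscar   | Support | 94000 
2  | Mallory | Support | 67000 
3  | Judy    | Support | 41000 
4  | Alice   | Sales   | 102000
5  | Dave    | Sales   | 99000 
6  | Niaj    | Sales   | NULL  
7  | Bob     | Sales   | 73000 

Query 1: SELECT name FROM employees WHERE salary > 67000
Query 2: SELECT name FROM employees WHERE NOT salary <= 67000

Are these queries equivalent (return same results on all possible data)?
Yes, equivalent

Both queries return: [('Alice',), ('Bob',), ('Dave',), ('Oscar',)]

Reason: Both filter salary > 67000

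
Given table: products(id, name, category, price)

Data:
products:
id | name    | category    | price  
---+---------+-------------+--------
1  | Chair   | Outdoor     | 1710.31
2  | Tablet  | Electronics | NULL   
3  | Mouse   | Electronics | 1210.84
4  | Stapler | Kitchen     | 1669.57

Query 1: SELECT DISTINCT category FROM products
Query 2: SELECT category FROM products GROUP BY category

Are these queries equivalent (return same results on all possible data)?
Yes, equivalent

Both queries return: [('Electronics',), ('Kitchen',), ('Outdoor',)]

Reason: Both get unique categorys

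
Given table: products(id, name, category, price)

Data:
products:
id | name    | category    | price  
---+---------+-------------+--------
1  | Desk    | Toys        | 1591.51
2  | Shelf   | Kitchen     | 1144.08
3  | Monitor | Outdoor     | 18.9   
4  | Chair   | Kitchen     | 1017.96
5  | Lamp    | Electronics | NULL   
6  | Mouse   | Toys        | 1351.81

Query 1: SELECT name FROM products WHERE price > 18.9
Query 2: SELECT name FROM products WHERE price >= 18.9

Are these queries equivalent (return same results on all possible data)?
No, not equivalent

Query 1 returns: [('Desk',), ('Shelf',), ('Chair',), ('Mouse',)]
Query 2 returns: [('Desk',), ('Shelf',), ('Monitor',), ('Chair',), ('Mouse',)]

Reason: > vs >= gives different results when price = 18.9 exists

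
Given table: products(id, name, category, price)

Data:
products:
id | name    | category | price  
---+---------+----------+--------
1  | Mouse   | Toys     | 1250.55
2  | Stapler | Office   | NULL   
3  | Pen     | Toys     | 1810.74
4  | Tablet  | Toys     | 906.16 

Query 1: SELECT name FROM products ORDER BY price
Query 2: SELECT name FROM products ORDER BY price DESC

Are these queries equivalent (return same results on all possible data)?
No, not equivalent

Query 1 returns: [('Stapler',), ('Tablet',), ('Mouse',), ('Pen',)]
Query 2 returns: [('Pen',), ('Mouse',), ('Tablet',), ('Stapler',)]

Reason: ASC vs DESC gives opposite ordering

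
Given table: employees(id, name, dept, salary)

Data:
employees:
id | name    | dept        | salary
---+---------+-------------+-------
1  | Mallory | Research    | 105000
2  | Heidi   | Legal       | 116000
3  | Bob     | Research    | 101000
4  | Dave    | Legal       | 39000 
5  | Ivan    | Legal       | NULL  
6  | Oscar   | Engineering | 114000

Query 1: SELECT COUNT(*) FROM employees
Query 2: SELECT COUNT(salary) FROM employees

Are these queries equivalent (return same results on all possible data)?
No, not equivalent

Query 1 returns: [(6,)]
Query 2 returns: [(5,)]

Reason: COUNT(*) includes NULLs, COUNT(column) excludes them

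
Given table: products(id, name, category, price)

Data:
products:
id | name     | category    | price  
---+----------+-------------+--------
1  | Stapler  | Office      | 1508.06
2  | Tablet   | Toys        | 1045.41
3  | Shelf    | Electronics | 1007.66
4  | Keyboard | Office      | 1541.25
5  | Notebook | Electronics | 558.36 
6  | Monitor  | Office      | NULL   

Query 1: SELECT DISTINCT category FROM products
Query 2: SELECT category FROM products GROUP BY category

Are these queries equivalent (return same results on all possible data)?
Yes, equivalent

Both queries return: [('Electronics',), ('Office',), ('Toys',)]

Reason: Both get unique categorys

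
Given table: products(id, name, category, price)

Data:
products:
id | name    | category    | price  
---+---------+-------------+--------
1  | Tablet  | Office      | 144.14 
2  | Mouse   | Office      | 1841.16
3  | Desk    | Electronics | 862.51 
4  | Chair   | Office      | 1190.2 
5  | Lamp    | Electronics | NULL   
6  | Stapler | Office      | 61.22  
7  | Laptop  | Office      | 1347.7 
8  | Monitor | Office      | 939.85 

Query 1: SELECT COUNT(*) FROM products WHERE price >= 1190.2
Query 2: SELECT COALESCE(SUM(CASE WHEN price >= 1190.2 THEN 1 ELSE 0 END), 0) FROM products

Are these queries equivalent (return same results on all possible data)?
Yes, equivalent

Both queries return: [(3,)]

Reason: COUNT with WHERE vs conditional SUM (COALESCE handles empty-table NULL)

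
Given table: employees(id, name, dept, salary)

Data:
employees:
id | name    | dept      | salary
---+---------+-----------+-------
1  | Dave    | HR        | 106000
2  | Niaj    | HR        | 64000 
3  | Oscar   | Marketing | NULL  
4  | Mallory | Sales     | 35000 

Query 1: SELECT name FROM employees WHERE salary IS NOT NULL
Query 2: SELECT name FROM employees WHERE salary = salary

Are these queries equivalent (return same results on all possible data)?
Yes, equivalent

Both queries return: [('Dave',), ('Mallory',), ('Niaj',)]

Reason: IS NOT NULL vs self-equality (both exclude NULLs)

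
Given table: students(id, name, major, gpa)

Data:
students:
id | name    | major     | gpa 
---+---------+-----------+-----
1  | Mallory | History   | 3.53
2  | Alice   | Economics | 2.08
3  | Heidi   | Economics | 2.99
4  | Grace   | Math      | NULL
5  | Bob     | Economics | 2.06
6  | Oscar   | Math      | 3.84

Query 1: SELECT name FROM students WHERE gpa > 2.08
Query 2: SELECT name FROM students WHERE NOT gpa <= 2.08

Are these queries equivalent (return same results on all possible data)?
Yes, equivalent

Both queries return: [('Heidi',), ('Mallory',), ('Oscar',)]

Reason: Both filter gpa > 2.08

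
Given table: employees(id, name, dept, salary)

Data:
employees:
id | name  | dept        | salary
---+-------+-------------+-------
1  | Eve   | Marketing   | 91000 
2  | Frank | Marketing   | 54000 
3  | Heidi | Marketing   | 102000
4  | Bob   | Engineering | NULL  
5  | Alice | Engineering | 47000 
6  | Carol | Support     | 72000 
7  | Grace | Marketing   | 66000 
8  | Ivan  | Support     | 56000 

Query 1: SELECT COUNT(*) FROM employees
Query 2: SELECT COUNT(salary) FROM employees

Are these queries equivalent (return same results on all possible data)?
No, not equivalent

Query 1 returns: [(8,)]
Query 2 returns: [(7,)]

Reason: COUNT(*) includes NULLs, COUNT(column) excludes them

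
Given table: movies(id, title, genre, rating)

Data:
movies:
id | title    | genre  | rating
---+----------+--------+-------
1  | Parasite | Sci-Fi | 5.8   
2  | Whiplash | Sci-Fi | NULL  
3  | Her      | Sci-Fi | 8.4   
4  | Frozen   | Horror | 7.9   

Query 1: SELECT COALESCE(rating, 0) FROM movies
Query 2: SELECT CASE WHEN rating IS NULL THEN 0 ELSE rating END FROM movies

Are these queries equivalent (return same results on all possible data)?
Yes, equivalent

Both queries return: [(0,), (5.8,), (7.9,), (8.4,)]

Reason: COALESCE vs CASE for NULL handling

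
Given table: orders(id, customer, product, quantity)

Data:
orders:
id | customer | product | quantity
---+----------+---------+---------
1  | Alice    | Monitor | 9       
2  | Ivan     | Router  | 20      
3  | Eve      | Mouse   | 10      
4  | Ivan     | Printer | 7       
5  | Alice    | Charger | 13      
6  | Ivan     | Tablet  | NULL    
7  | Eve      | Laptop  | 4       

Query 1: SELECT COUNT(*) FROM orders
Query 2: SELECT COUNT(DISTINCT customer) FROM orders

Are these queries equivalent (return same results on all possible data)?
No, not equivalent

Query 1 returns: [(7,)]
Query 2 returns: [(3,)]

Reason: COUNT(*) counts rows, COUNT(DISTINCT customer) counts unique customers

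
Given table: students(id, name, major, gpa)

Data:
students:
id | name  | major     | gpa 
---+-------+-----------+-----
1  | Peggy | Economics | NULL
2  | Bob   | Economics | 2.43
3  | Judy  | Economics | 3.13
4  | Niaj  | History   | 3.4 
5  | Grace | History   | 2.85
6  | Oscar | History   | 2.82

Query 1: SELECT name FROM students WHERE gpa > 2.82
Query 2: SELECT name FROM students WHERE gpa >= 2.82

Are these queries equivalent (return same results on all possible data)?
No, not equivalent

Query 1 returns: [('Judy',), ('Niaj',), ('Grace',)]
Query 2 returns: [('Judy',), ('Niaj',), ('Grace',), ('Oscar',)]

Reason: > vs >= gives different results when gpa = 2.82 exists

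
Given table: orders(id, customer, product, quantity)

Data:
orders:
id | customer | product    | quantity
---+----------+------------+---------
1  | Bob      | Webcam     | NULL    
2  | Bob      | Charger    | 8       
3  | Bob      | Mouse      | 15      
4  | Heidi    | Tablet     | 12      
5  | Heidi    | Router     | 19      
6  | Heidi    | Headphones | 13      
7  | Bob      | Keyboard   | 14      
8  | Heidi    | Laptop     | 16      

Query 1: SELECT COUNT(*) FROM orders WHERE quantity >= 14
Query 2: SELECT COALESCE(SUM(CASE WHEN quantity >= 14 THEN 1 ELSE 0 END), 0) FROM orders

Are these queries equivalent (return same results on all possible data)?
Yes, equivalent

Both queries return: [(4,)]

Reason: COUNT with WHERE vs conditional SUM (COALESCE handles empty-table NULL)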